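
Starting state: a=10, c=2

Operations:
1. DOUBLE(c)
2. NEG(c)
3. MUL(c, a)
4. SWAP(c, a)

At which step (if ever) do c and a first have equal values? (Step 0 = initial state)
Never

c and a never become equal during execution.

Comparing values at each step:
Initial: c=2, a=10
After step 1: c=4, a=10
After step 2: c=-4, a=10
After step 3: c=-40, a=10
After step 4: c=10, a=-40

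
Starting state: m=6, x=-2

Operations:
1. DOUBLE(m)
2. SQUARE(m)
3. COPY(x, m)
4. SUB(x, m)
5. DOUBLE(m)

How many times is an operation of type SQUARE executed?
1

Counting SQUARE operations:
Step 2: SQUARE(m) ← SQUARE
Total: 1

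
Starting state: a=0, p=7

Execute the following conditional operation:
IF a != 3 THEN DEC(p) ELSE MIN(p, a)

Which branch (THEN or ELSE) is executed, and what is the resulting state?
Branch: THEN, Final state: a=0, p=6

Evaluating condition: a != 3
a = 0
Condition is True, so THEN branch executes
After DEC(p): a=0, p=6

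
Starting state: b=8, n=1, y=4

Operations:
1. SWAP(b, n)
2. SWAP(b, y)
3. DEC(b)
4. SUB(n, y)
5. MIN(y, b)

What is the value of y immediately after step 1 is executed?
y = 4

Tracing y through execution:
Initial: y = 4
After step 1 (SWAP(b, n)): y = 4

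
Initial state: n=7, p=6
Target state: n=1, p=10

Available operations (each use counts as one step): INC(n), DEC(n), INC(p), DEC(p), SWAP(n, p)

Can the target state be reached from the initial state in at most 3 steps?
No

The target state cannot be reached within 3 steps.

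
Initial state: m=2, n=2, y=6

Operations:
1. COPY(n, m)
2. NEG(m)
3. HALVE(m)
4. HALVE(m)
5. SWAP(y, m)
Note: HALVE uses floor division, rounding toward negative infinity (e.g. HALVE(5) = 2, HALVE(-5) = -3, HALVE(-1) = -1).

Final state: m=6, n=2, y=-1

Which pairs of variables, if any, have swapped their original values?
None

Comparing initial and final values:
m: 2 → 6
n: 2 → 2
y: 6 → -1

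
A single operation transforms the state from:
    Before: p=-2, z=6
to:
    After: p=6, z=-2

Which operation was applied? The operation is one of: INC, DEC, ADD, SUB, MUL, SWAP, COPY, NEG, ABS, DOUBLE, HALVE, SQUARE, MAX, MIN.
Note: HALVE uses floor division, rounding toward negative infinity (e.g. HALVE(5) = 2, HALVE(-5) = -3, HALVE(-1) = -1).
SWAP(z, p)

Analyzing the change:
Before: p=-2, z=6
After: p=6, z=-2
Variable z changed from 6 to -2
Variable p changed from -2 to 6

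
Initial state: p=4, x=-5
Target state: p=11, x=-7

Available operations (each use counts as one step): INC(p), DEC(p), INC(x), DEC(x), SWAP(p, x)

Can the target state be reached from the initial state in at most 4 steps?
No

The target state cannot be reached within 4 steps.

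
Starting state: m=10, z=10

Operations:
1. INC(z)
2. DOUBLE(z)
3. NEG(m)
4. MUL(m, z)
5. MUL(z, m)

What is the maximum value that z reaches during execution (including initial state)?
22

Values of z at each step:
Initial: z = 10
After step 1: z = 11
After step 2: z = 22 ← maximum
After step 3: z = 22
After step 4: z = 22
After step 5: z = -4840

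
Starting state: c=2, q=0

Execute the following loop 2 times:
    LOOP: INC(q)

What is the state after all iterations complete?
c=2, q=2

Iteration trace:
Start: c=2, q=0
After iteration 1: c=2, q=1
After iteration 2: c=2, q=2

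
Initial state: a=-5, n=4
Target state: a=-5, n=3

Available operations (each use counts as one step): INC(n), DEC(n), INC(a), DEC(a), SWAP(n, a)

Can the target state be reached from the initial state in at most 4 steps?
Yes

Path (1 step): DEC(n)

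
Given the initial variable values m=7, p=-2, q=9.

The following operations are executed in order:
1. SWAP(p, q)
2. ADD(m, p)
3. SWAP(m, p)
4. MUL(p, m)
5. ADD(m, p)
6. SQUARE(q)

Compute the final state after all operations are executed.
{m: 153, p: 144, q: 4}

Step-by-step execution:
Initial: m=7, p=-2, q=9
After step 1 (SWAP(p, q)): m=7, p=9, q=-2
After step 2 (ADD(m, p)): m=16, p=9, q=-2
After step 3 (SWAP(m, p)): m=9, p=16, q=-2
After step 4 (MUL(p, m)): m=9, p=144, q=-2
After step 5 (ADD(m, p)): m=153, p=144, q=-2
After step 6 (SQUARE(q)): m=153, p=144, q=4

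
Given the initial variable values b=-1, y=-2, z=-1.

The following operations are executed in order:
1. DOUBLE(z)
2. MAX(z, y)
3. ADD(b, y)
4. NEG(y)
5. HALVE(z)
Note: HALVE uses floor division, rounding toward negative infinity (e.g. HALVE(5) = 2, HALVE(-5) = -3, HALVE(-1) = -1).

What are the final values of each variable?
{b: -3, y: 2, z: -1}

Step-by-step execution:
Initial: b=-1, y=-2, z=-1
After step 1 (DOUBLE(z)): b=-1, y=-2, z=-2
After step 2 (MAX(z, y)): b=-1, y=-2, z=-2
After step 3 (ADD(b, y)): b=-3, y=-2, z=-2
After step 4 (NEG(y)): b=-3, y=2, z=-2
After step 5 (HALVE(z)): b=-3, y=2, z=-1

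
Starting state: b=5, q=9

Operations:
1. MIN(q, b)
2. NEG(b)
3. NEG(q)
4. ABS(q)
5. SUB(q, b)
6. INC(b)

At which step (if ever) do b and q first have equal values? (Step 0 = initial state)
Step 1

b and q first become equal after step 1.

Comparing values at each step:
Initial: b=5, q=9
After step 1: b=5, q=5 ← equal!
After step 2: b=-5, q=5
After step 3: b=-5, q=-5 ← equal!
After step 4: b=-5, q=5
After step 5: b=-5, q=10
After step 6: b=-4, q=10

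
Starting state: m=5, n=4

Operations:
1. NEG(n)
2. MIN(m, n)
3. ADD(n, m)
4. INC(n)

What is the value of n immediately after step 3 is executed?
n = -8

Tracing n through execution:
Initial: n = 4
After step 1 (NEG(n)): n = -4
After step 2 (MIN(m, n)): n = -4
After step 3 (ADD(n, m)): n = -8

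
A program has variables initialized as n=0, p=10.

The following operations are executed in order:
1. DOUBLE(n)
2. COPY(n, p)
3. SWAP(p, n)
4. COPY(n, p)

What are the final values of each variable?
{n: 10, p: 10}

Step-by-step execution:
Initial: n=0, p=10
After step 1 (DOUBLE(n)): n=0, p=10
After step 2 (COPY(n, p)): n=10, p=10
After step 3 (SWAP(p, n)): n=10, p=10
After step 4 (COPY(n, p)): n=10, p=10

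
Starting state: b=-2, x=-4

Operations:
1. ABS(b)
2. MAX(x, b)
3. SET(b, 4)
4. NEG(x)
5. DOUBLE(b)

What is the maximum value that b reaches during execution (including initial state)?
8

Values of b at each step:
Initial: b = -2
After step 1: b = 2
After step 2: b = 2
After step 3: b = 4
After step 4: b = 4
After step 5: b = 8 ← maximum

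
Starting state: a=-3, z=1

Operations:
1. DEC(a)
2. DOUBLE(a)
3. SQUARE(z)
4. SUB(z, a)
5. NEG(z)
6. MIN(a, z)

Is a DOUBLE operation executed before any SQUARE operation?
Yes

First DOUBLE: step 2
First SQUARE: step 3
Since 2 < 3, DOUBLE comes first.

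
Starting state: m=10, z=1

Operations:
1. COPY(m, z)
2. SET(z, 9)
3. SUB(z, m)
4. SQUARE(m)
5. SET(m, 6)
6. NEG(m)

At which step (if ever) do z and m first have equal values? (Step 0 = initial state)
Step 1

z and m first become equal after step 1.

Comparing values at each step:
Initial: z=1, m=10
After step 1: z=1, m=1 ← equal!
After step 2: z=9, m=1
After step 3: z=8, m=1
After step 4: z=8, m=1
After step 5: z=8, m=6
After step 6: z=8, m=-6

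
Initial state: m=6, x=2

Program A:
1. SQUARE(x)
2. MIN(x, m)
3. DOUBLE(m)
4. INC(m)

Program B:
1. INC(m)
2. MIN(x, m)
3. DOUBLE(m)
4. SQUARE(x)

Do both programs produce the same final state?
No

Program A final state: m=13, x=4
Program B final state: m=14, x=4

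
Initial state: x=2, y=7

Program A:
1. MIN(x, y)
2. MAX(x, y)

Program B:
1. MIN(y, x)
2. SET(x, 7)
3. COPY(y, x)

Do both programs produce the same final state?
Yes

Program A final state: x=7, y=7
Program B final state: x=7, y=7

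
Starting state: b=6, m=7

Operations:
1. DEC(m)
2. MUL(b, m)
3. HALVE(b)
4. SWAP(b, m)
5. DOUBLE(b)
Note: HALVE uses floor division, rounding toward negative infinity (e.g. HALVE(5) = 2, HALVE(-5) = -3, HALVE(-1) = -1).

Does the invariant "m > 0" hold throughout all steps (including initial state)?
Yes

The invariant holds at every step.

State at each step:
Initial: b=6, m=7
After step 1: b=6, m=6
After step 2: b=36, m=6
After step 3: b=18, m=6
After step 4: b=6, m=18
After step 5: b=12, m=18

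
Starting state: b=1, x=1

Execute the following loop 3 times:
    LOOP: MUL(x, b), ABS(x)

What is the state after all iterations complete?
b=1, x=1

Iteration trace:
Start: b=1, x=1
After iteration 1: b=1, x=1
After iteration 2: b=1, x=1
After iteration 3: b=1, x=1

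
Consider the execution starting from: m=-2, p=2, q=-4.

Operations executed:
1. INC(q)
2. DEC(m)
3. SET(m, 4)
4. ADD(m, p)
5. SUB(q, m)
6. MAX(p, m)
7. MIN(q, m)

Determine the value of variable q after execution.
q = -9

Tracing execution:
Step 1: INC(q) → q = -3
Step 2: DEC(m) → q = -3
Step 3: SET(m, 4) → q = -3
Step 4: ADD(m, p) → q = -3
Step 5: SUB(q, m) → q = -9
Step 6: MAX(p, m) → q = -9
Step 7: MIN(q, m) → q = -9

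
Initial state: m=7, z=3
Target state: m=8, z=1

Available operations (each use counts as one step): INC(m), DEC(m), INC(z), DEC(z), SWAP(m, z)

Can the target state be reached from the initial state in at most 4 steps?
Yes

Path (3 steps): INC(m) → DEC(z) → DEC(z)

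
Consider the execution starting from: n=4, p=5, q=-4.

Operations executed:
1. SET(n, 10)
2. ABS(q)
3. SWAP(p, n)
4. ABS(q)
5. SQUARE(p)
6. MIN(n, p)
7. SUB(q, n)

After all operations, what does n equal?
n = 5

Tracing execution:
Step 1: SET(n, 10) → n = 10
Step 2: ABS(q) → n = 10
Step 3: SWAP(p, n) → n = 5
Step 4: ABS(q) → n = 5
Step 5: SQUARE(p) → n = 5
Step 6: MIN(n, p) → n = 5
Step 7: SUB(q, n) → n = 5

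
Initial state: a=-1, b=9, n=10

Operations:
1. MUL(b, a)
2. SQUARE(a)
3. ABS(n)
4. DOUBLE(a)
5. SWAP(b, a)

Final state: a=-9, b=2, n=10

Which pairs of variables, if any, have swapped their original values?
None

Comparing initial and final values:
n: 10 → 10
a: -1 → -9
b: 9 → 2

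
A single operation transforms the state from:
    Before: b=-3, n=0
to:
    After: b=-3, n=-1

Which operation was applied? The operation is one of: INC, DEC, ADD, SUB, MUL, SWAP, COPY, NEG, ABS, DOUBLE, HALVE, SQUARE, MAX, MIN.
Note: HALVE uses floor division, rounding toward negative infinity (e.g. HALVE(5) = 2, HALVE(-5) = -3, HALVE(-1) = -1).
DEC(n)

Analyzing the change:
Before: b=-3, n=0
After: b=-3, n=-1
Variable n changed from 0 to -1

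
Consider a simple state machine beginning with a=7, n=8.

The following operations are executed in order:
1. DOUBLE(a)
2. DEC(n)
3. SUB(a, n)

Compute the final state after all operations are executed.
{a: 7, n: 7}

Step-by-step execution:
Initial: a=7, n=8
After step 1 (DOUBLE(a)): a=14, n=8
After step 2 (DEC(n)): a=14, n=7
After step 3 (SUB(a, n)): a=7, n=7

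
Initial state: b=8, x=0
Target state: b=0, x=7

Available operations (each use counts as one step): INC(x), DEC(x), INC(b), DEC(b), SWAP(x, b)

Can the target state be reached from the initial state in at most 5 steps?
Yes

Path (2 steps): DEC(b) → SWAP(x, b)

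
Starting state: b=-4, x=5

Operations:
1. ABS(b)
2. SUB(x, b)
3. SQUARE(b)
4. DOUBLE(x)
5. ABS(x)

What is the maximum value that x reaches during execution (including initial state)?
5

Values of x at each step:
Initial: x = 5 ← maximum
After step 1: x = 5
After step 2: x = 1
After step 3: x = 1
After step 4: x = 2
After step 5: x = 2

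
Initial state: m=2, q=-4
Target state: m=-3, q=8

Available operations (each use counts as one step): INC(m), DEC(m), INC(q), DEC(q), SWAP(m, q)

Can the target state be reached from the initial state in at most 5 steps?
No

The target state cannot be reached within 5 steps.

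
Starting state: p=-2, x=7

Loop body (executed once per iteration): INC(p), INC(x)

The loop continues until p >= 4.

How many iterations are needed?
6

Tracing iterations:
Initial: p=-2, x=7
After iteration 1: p=-1, x=8
After iteration 2: p=0, x=9
After iteration 3: p=1, x=10
After iteration 4: p=2, x=11
After iteration 5: p=3, x=12
After iteration 6: p=4, x=13
p >= 4 now holds, so the loop exits after 6 iterations.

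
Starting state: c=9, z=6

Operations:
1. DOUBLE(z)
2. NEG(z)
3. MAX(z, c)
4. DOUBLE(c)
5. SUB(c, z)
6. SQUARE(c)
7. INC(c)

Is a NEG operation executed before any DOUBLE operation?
No

First NEG: step 2
First DOUBLE: step 1
Since 2 > 1, DOUBLE comes first.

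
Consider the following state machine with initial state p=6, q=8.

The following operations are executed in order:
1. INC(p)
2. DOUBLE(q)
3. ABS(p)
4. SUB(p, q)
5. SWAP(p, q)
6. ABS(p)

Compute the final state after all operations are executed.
{p: 16, q: -9}

Step-by-step execution:
Initial: p=6, q=8
After step 1 (INC(p)): p=7, q=8
After step 2 (DOUBLE(q)): p=7, q=16
After step 3 (ABS(p)): p=7, q=16
After step 4 (SUB(p, q)): p=-9, q=16
After step 5 (SWAP(p, q)): p=16, q=-9
After step 6 (ABS(p)): p=16, q=-9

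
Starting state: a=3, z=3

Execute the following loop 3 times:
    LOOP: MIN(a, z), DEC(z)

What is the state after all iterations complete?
a=1, z=0

Iteration trace:
Start: a=3, z=3
After iteration 1: a=3, z=2
After iteration 2: a=2, z=1
After iteration 3: a=1, z=0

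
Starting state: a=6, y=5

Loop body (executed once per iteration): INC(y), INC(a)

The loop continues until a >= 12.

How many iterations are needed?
6

Tracing iterations:
Initial: a=6, y=5
After iteration 1: a=7, y=6
After iteration 2: a=8, y=7
After iteration 3: a=9, y=8
After iteration 4: a=10, y=9
After iteration 5: a=11, y=10
After iteration 6: a=12, y=11
a >= 12 now holds, so the loop exits after 6 iterations.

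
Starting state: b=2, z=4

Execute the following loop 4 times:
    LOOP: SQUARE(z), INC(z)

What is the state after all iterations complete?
b=2, z=7072978202

Iteration trace:
Start: b=2, z=4
After iteration 1: b=2, z=17
After iteration 2: b=2, z=290
After iteration 3: b=2, z=84101
After iteration 4: b=2, z=7072978202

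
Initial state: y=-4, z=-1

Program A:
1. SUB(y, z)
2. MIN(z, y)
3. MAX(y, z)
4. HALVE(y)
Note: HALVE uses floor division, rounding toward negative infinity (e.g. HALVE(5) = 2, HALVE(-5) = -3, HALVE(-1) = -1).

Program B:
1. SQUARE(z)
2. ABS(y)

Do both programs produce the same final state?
No

Program A final state: y=-2, z=-3
Program B final state: y=4, z=1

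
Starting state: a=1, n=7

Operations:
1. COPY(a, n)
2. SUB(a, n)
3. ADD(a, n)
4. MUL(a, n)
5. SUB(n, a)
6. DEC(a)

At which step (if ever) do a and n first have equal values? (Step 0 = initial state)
Step 1

a and n first become equal after step 1.

Comparing values at each step:
Initial: a=1, n=7
After step 1: a=7, n=7 ← equal!
After step 2: a=0, n=7
After step 3: a=7, n=7 ← equal!
After step 4: a=49, n=7
After step 5: a=49, n=-42
After step 6: a=48, n=-42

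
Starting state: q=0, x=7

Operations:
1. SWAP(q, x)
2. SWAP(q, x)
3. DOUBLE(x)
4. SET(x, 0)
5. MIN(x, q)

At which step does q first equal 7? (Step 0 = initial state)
Step 1

Tracing q:
Initial: q = 0
After step 1: q = 7 ← first occurrence
After step 2: q = 0
After step 3: q = 0
After step 4: q = 0
After step 5: q = 0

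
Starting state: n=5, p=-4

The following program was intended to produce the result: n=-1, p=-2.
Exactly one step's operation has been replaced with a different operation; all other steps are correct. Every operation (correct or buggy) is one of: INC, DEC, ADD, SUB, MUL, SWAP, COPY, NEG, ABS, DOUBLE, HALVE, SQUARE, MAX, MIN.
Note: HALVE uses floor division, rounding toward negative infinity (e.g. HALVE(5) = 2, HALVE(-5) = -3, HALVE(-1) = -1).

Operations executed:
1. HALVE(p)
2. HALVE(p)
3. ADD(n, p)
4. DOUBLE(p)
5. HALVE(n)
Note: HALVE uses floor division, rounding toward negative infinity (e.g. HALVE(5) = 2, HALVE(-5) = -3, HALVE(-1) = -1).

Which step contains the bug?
Step 3

Trace with buggy code:
Initial: n=5, p=-4
After step 1: n=5, p=-2
After step 2: n=5, p=-1
After step 3: n=4, p=-1
After step 4: n=4, p=-2
After step 5: n=2, p=-2
Actual final n=2, p=-2 ≠ expected n=-1, p=-2.
Step 3 is the only position where a single-operation replacement can produce the expected result.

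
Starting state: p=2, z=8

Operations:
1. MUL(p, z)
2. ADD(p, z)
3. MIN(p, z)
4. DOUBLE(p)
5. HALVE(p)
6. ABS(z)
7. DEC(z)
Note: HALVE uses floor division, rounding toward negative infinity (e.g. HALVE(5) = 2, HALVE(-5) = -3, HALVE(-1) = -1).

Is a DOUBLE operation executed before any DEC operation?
Yes

First DOUBLE: step 4
First DEC: step 7
Since 4 < 7, DOUBLE comes first.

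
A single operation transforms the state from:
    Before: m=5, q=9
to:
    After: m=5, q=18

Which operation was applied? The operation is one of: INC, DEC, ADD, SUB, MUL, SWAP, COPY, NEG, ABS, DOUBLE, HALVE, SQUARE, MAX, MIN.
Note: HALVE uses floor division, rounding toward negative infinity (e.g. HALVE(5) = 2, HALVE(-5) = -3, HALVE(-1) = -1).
DOUBLE(q)

Analyzing the change:
Before: m=5, q=9
After: m=5, q=18
Variable q changed from 9 to 18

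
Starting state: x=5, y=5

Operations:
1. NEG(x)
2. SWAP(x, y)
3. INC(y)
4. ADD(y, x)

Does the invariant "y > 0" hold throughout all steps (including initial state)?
No, violated after step 2

The invariant is violated after step 2.

State at each step:
Initial: x=5, y=5
After step 1: x=-5, y=5
After step 2: x=5, y=-5
After step 3: x=5, y=-4
After step 4: x=5, y=1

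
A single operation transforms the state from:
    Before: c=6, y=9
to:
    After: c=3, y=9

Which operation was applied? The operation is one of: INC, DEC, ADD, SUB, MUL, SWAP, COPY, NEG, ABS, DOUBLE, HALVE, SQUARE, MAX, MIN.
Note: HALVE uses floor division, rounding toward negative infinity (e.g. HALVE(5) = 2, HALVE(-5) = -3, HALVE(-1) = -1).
HALVE(c)

Analyzing the change:
Before: c=6, y=9
After: c=3, y=9
Variable c changed from 6 to 3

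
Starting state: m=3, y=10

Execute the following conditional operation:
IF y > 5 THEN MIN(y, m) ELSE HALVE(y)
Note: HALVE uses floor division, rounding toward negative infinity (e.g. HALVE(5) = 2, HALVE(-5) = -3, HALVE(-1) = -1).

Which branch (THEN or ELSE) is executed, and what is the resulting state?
Branch: THEN, Final state: m=3, y=3

Evaluating condition: y > 5
y = 10
Condition is True, so THEN branch executes
After MIN(y, m): m=3, y=3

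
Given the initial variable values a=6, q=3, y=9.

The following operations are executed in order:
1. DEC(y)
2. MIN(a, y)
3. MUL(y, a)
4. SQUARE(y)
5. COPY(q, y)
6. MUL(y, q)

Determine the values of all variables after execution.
{a: 6, q: 2304, y: 5308416}

Step-by-step execution:
Initial: a=6, q=3, y=9
After step 1 (DEC(y)): a=6, q=3, y=8
After step 2 (MIN(a, y)): a=6, q=3, y=8
After step 3 (MUL(y, a)): a=6, q=3, y=48
After step 4 (SQUARE(y)): a=6, q=3, y=2304
After step 5 (COPY(q, y)): a=6, q=2304, y=2304
After step 6 (MUL(y, q)): a=6, q=2304, y=5308416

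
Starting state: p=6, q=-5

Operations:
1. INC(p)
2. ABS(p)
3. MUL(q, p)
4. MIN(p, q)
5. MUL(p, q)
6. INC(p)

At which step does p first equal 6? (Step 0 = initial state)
Step 0

Tracing p:
Initial: p = 6 ← first occurrence
After step 1: p = 7
After step 2: p = 7
After step 3: p = 7
After step 4: p = -35
After step 5: p = 1225
After step 6: p = 1226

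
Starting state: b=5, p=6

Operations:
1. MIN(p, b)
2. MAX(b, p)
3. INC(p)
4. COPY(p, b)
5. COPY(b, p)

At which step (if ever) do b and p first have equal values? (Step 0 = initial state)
Step 1

b and p first become equal after step 1.

Comparing values at each step:
Initial: b=5, p=6
After step 1: b=5, p=5 ← equal!
After step 2: b=5, p=5 ← equal!
After step 3: b=5, p=6
After step 4: b=5, p=5 ← equal!
After step 5: b=5, p=5 ← equal!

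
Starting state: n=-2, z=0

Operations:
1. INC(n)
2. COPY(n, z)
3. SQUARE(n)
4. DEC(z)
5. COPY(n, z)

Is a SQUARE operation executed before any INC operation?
No

First SQUARE: step 3
First INC: step 1
Since 3 > 1, INC comes first.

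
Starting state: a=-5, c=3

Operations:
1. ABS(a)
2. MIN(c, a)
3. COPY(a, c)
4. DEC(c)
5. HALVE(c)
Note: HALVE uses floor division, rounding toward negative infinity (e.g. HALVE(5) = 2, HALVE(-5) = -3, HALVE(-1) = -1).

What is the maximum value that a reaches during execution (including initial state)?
5

Values of a at each step:
Initial: a = -5
After step 1: a = 5 ← maximum
After step 2: a = 5
After step 3: a = 3
After step 4: a = 3
After step 5: a = 3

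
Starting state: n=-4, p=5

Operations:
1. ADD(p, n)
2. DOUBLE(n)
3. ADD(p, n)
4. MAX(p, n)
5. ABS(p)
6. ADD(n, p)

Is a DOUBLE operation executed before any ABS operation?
Yes

First DOUBLE: step 2
First ABS: step 5
Since 2 < 5, DOUBLE comes first.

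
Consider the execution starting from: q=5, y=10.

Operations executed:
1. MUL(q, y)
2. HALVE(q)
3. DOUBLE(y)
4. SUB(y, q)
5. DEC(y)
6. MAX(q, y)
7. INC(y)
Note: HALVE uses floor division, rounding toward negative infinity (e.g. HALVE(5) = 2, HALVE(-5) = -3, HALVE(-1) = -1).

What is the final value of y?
y = -5

Tracing execution:
Step 1: MUL(q, y) → y = 10
Step 2: HALVE(q) → y = 10
Step 3: DOUBLE(y) → y = 20
Step 4: SUB(y, q) → y = -5
Step 5: DEC(y) → y = -6
Step 6: MAX(q, y) → y = -6
Step 7: INC(y) → y = -5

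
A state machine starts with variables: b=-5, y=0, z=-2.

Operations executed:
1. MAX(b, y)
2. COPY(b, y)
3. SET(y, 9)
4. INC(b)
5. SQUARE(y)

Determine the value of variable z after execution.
z = -2

Tracing execution:
Step 1: MAX(b, y) → z = -2
Step 2: COPY(b, y) → z = -2
Step 3: SET(y, 9) → z = -2
Step 4: INC(b) → z = -2
Step 5: SQUARE(y) → z = -2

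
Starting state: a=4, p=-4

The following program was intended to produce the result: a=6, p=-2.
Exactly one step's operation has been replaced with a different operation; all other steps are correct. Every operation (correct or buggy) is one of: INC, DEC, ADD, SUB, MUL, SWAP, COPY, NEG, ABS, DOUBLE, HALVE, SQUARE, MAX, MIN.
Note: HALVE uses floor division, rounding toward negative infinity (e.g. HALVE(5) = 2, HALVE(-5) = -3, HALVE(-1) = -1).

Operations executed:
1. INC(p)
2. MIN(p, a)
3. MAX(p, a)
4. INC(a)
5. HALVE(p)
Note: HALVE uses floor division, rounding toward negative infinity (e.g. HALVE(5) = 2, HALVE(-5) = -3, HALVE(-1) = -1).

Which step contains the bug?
Step 3

Trace with buggy code:
Initial: a=4, p=-4
After step 1: a=4, p=-3
After step 2: a=4, p=-3
After step 3: a=4, p=4
After step 4: a=5, p=4
After step 5: a=5, p=2
Actual final a=5, p=2 ≠ expected a=6, p=-2.
Step 3 is the only position where a single-operation replacement can produce the expected result.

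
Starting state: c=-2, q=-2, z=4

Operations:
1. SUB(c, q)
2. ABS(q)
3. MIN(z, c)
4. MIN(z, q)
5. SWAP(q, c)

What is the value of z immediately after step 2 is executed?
z = 4

Tracing z through execution:
Initial: z = 4
After step 1 (SUB(c, q)): z = 4
After step 2 (ABS(q)): z = 4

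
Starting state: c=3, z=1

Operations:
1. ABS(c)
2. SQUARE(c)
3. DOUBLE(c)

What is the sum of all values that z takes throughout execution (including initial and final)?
4

Values of z at each step:
Initial: z = 1
After step 1: z = 1
After step 2: z = 1
After step 3: z = 1
Sum = 1 + 1 + 1 + 1 = 4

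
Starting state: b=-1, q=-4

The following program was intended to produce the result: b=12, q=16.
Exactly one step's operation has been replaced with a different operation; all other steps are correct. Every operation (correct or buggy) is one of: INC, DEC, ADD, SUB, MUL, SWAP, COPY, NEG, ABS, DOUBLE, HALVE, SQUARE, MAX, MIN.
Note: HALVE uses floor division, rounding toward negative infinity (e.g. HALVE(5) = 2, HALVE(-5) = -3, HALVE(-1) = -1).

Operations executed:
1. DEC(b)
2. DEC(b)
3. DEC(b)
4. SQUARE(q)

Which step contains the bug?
Step 3

Trace with buggy code:
Initial: b=-1, q=-4
After step 1: b=-2, q=-4
After step 2: b=-3, q=-4
After step 3: b=-4, q=-4
After step 4: b=-4, q=16
Actual final b=-4, q=16 ≠ expected b=12, q=16.
Step 3 is the only position where a single-operation replacement can produce the expected result.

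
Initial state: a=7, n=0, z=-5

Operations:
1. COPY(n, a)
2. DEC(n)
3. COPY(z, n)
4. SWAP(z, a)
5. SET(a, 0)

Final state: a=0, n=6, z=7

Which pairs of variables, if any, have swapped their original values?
None

Comparing initial and final values:
n: 0 → 6
a: 7 → 0
z: -5 → 7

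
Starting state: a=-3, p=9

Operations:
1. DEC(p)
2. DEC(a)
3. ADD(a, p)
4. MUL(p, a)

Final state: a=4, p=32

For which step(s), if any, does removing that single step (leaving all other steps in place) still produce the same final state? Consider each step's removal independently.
None - removing any single step changes the final result

Testing removal of each single step:
Without step 1: final = a=5, p=45 (different)
Without step 2: final = a=5, p=40 (different)
Without step 3: final = a=-4, p=-32 (different)
Without step 4: final = a=4, p=8 (different)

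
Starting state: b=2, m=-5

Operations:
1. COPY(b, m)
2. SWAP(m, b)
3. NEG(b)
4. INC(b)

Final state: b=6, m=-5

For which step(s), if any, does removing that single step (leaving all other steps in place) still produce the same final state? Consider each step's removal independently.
Step(s) 2

Testing removal of each single step:
Without step 1: final = b=6, m=2 (different)
Without step 2: final = b=6, m=-5 (same)
Without step 3: final = b=-4, m=-5 (different)
Without step 4: final = b=5, m=-5 (different)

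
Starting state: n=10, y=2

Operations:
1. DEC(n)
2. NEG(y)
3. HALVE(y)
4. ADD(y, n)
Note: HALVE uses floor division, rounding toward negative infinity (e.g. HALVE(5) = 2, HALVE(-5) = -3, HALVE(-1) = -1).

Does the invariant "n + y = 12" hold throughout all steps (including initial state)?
No, violated after step 1

The invariant is violated after step 1.

State at each step:
Initial: n=10, y=2
After step 1: n=9, y=2
After step 2: n=9, y=-2
After step 3: n=9, y=-1
After step 4: n=9, y=8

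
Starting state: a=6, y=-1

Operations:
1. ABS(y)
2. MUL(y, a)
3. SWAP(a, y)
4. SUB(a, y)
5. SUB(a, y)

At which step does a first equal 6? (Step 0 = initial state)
Step 0

Tracing a:
Initial: a = 6 ← first occurrence
After step 1: a = 6
After step 2: a = 6
After step 3: a = 6
After step 4: a = 0
After step 5: a = -6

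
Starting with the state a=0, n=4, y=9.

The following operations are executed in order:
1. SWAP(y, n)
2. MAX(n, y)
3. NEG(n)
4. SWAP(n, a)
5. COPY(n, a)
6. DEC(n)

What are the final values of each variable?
{a: -9, n: -10, y: 4}

Step-by-step execution:
Initial: a=0, n=4, y=9
After step 1 (SWAP(y, n)): a=0, n=9, y=4
After step 2 (MAX(n, y)): a=0, n=9, y=4
After step 3 (NEG(n)): a=0, n=-9, y=4
After step 4 (SWAP(n, a)): a=-9, n=0, y=4
After step 5 (COPY(n, a)): a=-9, n=-9, y=4
After step 6 (DEC(n)): a=-9, n=-10, y=4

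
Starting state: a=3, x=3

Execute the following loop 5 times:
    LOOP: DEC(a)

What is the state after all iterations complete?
a=-2, x=3

Iteration trace:
Start: a=3, x=3
After iteration 1: a=2, x=3
After iteration 2: a=1, x=3
After iteration 3: a=0, x=3
After iteration 4: a=-1, x=3
After iteration 5: a=-2, x=3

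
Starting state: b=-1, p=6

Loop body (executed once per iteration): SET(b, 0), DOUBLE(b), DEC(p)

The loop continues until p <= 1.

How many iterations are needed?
5

Tracing iterations:
Initial: b=-1, p=6
After iteration 1: b=0, p=5
After iteration 2: b=0, p=4
After iteration 3: b=0, p=3
After iteration 4: b=0, p=2
After iteration 5: b=0, p=1
p <= 1 now holds, so the loop exits after 5 iterations.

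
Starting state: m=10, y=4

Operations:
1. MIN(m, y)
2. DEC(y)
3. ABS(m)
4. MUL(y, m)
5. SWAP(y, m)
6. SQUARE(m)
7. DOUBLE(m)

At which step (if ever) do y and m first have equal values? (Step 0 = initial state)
Step 1

y and m first become equal after step 1.

Comparing values at each step:
Initial: y=4, m=10
After step 1: y=4, m=4 ← equal!
After step 2: y=3, m=4
After step 3: y=3, m=4
After step 4: y=12, m=4
After step 5: y=4, m=12
After step 6: y=4, m=144
After step 7: y=4, m=288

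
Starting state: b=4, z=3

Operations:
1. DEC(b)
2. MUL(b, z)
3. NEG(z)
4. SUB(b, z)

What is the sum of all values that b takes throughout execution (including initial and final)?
37

Values of b at each step:
Initial: b = 4
After step 1: b = 3
After step 2: b = 9
After step 3: b = 9
After step 4: b = 12
Sum = 4 + 3 + 9 + 9 + 12 = 37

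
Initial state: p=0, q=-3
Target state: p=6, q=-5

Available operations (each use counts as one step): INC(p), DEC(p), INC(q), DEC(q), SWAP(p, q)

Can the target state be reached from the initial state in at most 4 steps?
No

The target state cannot be reached within 4 steps.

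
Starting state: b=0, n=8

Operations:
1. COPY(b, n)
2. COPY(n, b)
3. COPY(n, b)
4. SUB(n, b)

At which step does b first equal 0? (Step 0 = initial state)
Step 0

Tracing b:
Initial: b = 0 ← first occurrence
After step 1: b = 8
After step 2: b = 8
After step 3: b = 8
After step 4: b = 8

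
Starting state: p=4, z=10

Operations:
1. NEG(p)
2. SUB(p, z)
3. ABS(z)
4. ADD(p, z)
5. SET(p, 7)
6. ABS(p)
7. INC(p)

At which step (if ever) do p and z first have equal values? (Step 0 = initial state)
Never

p and z never become equal during execution.

Comparing values at each step:
Initial: p=4, z=10
After step 1: p=-4, z=10
After step 2: p=-14, z=10
After step 3: p=-14, z=10
After step 4: p=-4, z=10
After step 5: p=7, z=10
After step 6: p=7, z=10
After step 7: p=8, z=10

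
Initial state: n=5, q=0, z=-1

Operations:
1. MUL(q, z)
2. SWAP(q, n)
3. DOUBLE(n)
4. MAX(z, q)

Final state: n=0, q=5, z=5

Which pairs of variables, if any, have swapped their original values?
(n, q)

Comparing initial and final values:
n: 5 → 0
z: -1 → 5
q: 0 → 5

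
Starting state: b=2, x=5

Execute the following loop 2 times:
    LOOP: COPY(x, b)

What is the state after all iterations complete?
b=2, x=2

Iteration trace:
Start: b=2, x=5
After iteration 1: b=2, x=2
After iteration 2: b=2, x=2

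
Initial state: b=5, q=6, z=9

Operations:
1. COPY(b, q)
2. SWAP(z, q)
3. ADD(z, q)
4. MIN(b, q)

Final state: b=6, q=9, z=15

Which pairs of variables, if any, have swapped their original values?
None

Comparing initial and final values:
b: 5 → 6
q: 6 → 9
z: 9 → 15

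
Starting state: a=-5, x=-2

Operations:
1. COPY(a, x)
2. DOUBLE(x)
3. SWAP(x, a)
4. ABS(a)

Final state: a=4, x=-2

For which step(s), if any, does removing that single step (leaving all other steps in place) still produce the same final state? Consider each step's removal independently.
None - removing any single step changes the final result

Testing removal of each single step:
Without step 1: final = a=4, x=-5 (different)
Without step 2: final = a=2, x=-2 (different)
Without step 3: final = a=2, x=-4 (different)
Without step 4: final = a=-4, x=-2 (different)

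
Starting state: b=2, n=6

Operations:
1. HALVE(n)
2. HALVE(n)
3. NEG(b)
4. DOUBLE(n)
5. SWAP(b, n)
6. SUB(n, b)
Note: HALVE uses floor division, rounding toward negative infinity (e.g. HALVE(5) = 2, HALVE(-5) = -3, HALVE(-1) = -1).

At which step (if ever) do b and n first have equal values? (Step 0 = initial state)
Never

b and n never become equal during execution.

Comparing values at each step:
Initial: b=2, n=6
After step 1: b=2, n=3
After step 2: b=2, n=1
After step 3: b=-2, n=1
After step 4: b=-2, n=2
After step 5: b=2, n=-2
After step 6: b=2, n=-4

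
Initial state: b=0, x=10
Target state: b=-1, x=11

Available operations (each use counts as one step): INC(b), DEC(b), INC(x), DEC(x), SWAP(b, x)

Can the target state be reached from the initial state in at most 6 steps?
Yes

Path (2 steps): DEC(b) → INC(x)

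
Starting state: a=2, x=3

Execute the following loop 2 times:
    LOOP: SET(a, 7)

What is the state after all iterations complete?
a=7, x=3

Iteration trace:
Start: a=2, x=3
After iteration 1: a=7, x=3
After iteration 2: a=7, x=3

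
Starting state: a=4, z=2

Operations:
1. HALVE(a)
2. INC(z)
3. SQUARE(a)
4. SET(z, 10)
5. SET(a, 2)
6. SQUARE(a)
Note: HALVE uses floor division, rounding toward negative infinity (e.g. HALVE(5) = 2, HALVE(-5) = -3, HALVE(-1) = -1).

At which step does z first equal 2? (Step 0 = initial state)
Step 0

Tracing z:
Initial: z = 2 ← first occurrence
After step 1: z = 2
After step 2: z = 3
After step 3: z = 3
After step 4: z = 10
After step 5: z = 10
After step 6: z = 10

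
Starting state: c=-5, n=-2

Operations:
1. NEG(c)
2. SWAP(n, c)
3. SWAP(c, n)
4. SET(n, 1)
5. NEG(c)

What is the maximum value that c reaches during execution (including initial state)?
5

Values of c at each step:
Initial: c = -5
After step 1: c = 5 ← maximum
After step 2: c = -2
After step 3: c = 5
After step 4: c = 5
After step 5: c = -5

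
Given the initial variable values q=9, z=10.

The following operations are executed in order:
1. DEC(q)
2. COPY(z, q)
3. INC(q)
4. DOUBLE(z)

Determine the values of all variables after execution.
{q: 9, z: 16}

Step-by-step execution:
Initial: q=9, z=10
After step 1 (DEC(q)): q=8, z=10
After step 2 (COPY(z, q)): q=8, z=8
After step 3 (INC(q)): q=9, z=8
After step 4 (DOUBLE(z)): q=9, z=16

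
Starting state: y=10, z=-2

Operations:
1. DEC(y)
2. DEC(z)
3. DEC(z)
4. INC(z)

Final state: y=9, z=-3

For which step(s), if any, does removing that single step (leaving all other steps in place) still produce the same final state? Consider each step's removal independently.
None - removing any single step changes the final result

Testing removal of each single step:
Without step 1: final = y=10, z=-3 (different)
Without step 2: final = y=9, z=-2 (different)
Without step 3: final = y=9, z=-2 (different)
Without step 4: final = y=9, z=-4 (different)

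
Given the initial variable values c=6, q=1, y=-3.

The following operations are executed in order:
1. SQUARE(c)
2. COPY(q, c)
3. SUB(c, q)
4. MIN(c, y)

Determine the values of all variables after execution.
{c: -3, q: 36, y: -3}

Step-by-step execution:
Initial: c=6, q=1, y=-3
After step 1 (SQUARE(c)): c=36, q=1, y=-3
After step 2 (COPY(q, c)): c=36, q=36, y=-3
After step 3 (SUB(c, q)): c=0, q=36, y=-3
After step 4 (MIN(c, y)): c=-3, q=36, y=-3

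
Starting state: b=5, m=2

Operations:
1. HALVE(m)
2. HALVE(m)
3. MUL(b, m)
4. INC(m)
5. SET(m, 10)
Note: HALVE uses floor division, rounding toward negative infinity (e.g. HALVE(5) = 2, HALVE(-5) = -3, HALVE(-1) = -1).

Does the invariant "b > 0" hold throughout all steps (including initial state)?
No, violated after step 3

The invariant is violated after step 3.

State at each step:
Initial: b=5, m=2
After step 1: b=5, m=1
After step 2: b=5, m=0
After step 3: b=0, m=0
After step 4: b=0, m=1
After step 5: b=0, m=10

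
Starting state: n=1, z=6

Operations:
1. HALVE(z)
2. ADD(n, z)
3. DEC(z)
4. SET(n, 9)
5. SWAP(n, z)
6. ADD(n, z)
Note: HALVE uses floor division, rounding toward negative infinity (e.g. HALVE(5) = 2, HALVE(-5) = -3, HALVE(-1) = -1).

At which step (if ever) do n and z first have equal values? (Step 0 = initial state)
Never

n and z never become equal during execution.

Comparing values at each step:
Initial: n=1, z=6
After step 1: n=1, z=3
After step 2: n=4, z=3
After step 3: n=4, z=2
After step 4: n=9, z=2
After step 5: n=2, z=9
After step 6: n=11, z=9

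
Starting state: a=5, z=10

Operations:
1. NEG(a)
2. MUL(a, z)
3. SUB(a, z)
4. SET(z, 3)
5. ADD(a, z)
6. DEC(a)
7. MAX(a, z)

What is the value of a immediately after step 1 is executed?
a = -5

Tracing a through execution:
Initial: a = 5
After step 1 (NEG(a)): a = -5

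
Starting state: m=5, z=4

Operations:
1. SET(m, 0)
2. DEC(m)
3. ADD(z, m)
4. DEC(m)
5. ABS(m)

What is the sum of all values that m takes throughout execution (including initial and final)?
3

Values of m at each step:
Initial: m = 5
After step 1: m = 0
After step 2: m = -1
After step 3: m = -1
After step 4: m = -2
After step 5: m = 2
Sum = 5 + 0 + -1 + -1 + -2 + 2 = 3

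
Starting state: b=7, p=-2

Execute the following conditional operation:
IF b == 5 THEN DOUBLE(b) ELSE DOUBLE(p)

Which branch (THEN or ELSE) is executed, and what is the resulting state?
Branch: ELSE, Final state: b=7, p=-4

Evaluating condition: b == 5
b = 7
Condition is False, so ELSE branch executes
After DOUBLE(p): b=7, p=-4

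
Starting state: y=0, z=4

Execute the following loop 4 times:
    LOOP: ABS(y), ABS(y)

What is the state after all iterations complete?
y=0, z=4

Iteration trace:
Start: y=0, z=4
After iteration 1: y=0, z=4
After iteration 2: y=0, z=4
After iteration 3: y=0, z=4
After iteration 4: y=0, z=4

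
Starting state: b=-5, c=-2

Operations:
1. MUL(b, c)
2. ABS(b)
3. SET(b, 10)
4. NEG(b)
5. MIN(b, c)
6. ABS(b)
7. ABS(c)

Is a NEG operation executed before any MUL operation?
No

First NEG: step 4
First MUL: step 1
Since 4 > 1, MUL comes first.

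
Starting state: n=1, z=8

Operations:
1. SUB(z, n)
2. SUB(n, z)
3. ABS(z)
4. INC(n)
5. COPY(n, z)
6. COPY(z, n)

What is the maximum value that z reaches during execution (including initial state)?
8

Values of z at each step:
Initial: z = 8 ← maximum
After step 1: z = 7
After step 2: z = 7
After step 3: z = 7
After step 4: z = 7
After step 5: z = 7
After step 6: z = 7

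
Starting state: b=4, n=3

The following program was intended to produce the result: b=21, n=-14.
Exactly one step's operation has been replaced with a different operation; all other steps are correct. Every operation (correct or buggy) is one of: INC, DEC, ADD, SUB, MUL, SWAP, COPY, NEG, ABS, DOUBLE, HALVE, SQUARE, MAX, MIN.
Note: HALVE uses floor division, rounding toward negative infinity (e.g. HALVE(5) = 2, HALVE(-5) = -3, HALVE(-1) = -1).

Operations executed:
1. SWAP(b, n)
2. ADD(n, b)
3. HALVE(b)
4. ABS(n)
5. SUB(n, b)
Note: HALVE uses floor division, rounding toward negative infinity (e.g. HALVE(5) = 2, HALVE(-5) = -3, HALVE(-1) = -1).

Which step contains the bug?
Step 3

Trace with buggy code:
Initial: b=4, n=3
After step 1: b=3, n=4
After step 2: b=3, n=7
After step 3: b=1, n=7
After step 4: b=1, n=7
After step 5: b=1, n=6
Actual final b=1, n=6 ≠ expected b=21, n=-14.
Step 3 is the only position where a single-operation replacement can produce the expected result.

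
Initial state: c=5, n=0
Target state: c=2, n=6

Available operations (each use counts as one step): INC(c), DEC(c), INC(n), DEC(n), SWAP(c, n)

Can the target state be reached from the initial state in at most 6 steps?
Yes

Path (4 steps): INC(c) → INC(n) → INC(n) → SWAP(c, n)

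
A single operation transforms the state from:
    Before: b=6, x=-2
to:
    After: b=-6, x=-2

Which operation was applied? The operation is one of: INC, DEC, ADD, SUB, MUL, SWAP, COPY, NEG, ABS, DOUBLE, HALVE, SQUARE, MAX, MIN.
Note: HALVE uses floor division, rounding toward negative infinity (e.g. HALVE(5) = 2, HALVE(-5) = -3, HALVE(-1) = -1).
NEG(b)

Analyzing the change:
Before: b=6, x=-2
After: b=-6, x=-2
Variable b changed from 6 to -6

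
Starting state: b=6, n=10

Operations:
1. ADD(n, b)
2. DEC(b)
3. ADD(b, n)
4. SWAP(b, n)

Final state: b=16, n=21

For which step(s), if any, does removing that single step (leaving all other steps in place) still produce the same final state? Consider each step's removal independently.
None - removing any single step changes the final result

Testing removal of each single step:
Without step 1: final = b=10, n=15 (different)
Without step 2: final = b=16, n=22 (different)
Without step 3: final = b=16, n=5 (different)
Without step 4: final = b=21, n=16 (different)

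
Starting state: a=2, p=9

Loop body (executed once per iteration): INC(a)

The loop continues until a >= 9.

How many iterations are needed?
7

Tracing iterations:
Initial: a=2, p=9
After iteration 1: a=3, p=9
After iteration 2: a=4, p=9
After iteration 3: a=5, p=9
After iteration 4: a=6, p=9
After iteration 5: a=7, p=9
After iteration 6: a=8, p=9
After iteration 7: a=9, p=9
a >= 9 now holds, so the loop exits after 7 iterations.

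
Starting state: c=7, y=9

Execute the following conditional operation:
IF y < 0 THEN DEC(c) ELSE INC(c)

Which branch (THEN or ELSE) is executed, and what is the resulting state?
Branch: ELSE, Final state: c=8, y=9

Evaluating condition: y < 0
y = 9
Condition is False, so ELSE branch executes
After INC(c): c=8, y=9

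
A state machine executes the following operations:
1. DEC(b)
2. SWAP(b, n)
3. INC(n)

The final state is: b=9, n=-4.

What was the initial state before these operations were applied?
b=-4, n=9

Working backwards:
Final state: b=9, n=-4
Before step 3 (INC(n)): b=9, n=-5
Before step 2 (SWAP(b, n)): b=-5, n=9
Before step 1 (DEC(b)): b=-4, n=9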